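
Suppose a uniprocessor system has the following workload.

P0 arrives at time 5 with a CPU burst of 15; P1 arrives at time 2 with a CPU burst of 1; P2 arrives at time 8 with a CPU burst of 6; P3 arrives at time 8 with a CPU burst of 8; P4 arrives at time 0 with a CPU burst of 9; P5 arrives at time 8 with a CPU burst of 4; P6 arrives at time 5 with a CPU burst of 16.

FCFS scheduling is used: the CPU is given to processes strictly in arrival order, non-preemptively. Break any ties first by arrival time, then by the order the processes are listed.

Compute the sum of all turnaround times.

Schedule: | P4 0-9 | P1 9-10 | P0 10-25 | P6 25-41 | P2 41-47 | P3 47-55 | P5 55-59 |
Completion: P0=25  P1=10  P2=47  P3=55  P4=9  P5=59  P6=41
Turnaround (C−A): P0=20  P1=8  P2=39  P3=47  P4=9  P5=51  P6=36
Turnaround = completion − arrival: P0=20, P1=8, P2=39, P3=47, P4=9, P5=51, P6=36
Total turnaround = 20 + 8 + 39 + 47 + 9 + 51 + 36 = 210

210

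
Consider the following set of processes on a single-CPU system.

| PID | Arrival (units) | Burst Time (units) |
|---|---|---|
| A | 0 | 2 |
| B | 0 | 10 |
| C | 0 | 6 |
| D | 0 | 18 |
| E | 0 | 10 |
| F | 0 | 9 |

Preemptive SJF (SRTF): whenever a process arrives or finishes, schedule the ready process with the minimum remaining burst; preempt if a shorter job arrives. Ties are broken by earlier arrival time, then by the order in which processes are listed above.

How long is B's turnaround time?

27

Gantt: | A 0-2 | C 2-8 | F 8-17 | B 17-27 | E 27-37 | D 37-55 |
Completion: A=2  B=27  C=8  D=55  E=37  F=17
Turnaround (C−A): A=2  B=27  C=8  D=55  E=37  F=17
Turnaround(B) = completion − arrival = 27 − 0 = 27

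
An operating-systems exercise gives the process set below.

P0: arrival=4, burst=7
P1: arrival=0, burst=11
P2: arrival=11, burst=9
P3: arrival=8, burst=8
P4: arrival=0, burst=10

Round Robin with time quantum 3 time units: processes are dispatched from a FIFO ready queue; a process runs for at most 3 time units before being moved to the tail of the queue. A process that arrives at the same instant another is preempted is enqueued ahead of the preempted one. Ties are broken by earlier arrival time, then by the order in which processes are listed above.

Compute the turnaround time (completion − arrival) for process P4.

40

Timeline: | P1 0-3 | P4 3-6 | P1 6-9 | P0 9-12 | P4 12-15 | P3 15-18 | P1 18-21 | P2 21-24 | P0 24-27 | P4 27-30 | P3 30-33 | P1 33-35 | P2 35-38 | P0 38-39 | P4 39-40 | P3 40-42 | P2 42-45 |
Completion: P0=39  P1=35  P2=45  P3=42  P4=40
Turnaround(P4) = completion − arrival = 40 − 0 = 40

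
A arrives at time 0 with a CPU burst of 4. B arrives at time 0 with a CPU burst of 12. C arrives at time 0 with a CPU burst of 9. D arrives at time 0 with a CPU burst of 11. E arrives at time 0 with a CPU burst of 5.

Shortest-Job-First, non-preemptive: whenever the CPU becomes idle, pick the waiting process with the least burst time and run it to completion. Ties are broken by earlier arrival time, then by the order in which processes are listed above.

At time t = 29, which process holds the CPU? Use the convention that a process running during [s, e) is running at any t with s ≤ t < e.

B

Gantt: | A 0-4 | E 4-9 | C 9-18 | D 18-29 | B 29-41 |
Completion: A=4  B=41  C=18  D=29  E=9
Turnaround (C−A): A=4  B=41  C=18  D=29  E=9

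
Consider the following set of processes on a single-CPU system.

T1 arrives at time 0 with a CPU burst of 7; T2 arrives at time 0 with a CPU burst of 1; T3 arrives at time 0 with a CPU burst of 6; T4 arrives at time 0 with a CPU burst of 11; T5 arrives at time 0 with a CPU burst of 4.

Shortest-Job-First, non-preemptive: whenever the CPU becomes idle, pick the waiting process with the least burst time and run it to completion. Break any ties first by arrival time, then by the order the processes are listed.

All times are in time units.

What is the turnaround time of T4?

29

Timeline: | T2 0-1 | T5 1-5 | T3 5-11 | T1 11-18 | T4 18-29 |
Completion: T1=18  T2=1  T3=11  T4=29  T5=5
Turnaround(T4) = completion − arrival = 29 − 0 = 29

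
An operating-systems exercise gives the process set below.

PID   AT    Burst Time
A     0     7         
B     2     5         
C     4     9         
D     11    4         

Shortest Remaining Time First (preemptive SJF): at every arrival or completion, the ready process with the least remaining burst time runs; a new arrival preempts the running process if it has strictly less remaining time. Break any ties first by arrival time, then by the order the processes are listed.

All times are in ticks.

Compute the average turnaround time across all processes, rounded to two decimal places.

10.75

Schedule: | A 0-7 | B 7-12 | D 12-16 | C 16-25 |
Completion: A=7  B=12  C=25  D=16
Turnaround times: A=7, B=10, C=21, D=5
Average turnaround = (7+10+21+5) / 4 = 43/4 = 10.75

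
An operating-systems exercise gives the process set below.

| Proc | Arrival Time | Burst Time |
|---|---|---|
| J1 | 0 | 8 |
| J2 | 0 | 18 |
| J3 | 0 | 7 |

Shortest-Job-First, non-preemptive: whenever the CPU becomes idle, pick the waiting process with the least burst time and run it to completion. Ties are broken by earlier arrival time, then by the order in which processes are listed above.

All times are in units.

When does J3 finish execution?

7

Timeline: | J3 0-7 | J1 7-15 | J2 15-33 |
Completion: J1=15  J2=33  J3=7
Turnaround (C−A): J1=15  J2=33  J3=7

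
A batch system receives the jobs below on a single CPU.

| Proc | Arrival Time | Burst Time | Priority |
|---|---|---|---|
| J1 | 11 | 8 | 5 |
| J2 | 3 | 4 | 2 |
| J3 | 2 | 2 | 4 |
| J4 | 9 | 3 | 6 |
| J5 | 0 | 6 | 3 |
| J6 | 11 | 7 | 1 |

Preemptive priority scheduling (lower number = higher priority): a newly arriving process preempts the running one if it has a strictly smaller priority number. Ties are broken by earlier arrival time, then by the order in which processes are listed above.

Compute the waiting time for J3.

Timeline: | J5 0-3 | J2 3-7 | J5 7-10 | J3 10-11 | J6 11-18 | J3 18-19 | J1 19-27 | J4 27-30 |
Completion: J1=27  J2=7  J3=19  J4=30  J5=10  J6=18
Turnaround (C−A): J1=16  J2=4  J3=17  J4=21  J5=10  J6=7
Waiting(J3) = turnaround − burst = 17 − 2 = 15

15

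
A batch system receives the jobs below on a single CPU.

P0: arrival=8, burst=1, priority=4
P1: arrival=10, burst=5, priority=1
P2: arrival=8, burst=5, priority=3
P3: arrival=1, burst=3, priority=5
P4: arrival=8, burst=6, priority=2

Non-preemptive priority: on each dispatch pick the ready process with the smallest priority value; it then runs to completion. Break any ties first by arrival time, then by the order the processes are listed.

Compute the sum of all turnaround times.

Schedule: | idle 0-1 | P3 1-4 | idle 4-8 | P4 8-14 | P1 14-19 | P2 19-24 | P0 24-25 |
Completion: P0=25  P1=19  P2=24  P3=4  P4=14
Turnaround (C−A): P0=17  P1=9  P2=16  P3=3  P4=6
Turnaround = completion − arrival: P0=17, P1=9, P2=16, P3=3, P4=6
Total turnaround = 17 + 9 + 16 + 3 + 6 = 51

51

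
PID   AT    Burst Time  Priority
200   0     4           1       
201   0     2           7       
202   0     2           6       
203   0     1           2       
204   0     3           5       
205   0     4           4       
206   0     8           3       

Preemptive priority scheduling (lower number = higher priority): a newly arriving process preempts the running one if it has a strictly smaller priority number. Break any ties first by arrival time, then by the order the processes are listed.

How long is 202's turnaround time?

Timeline: | 200 0-4 | 203 4-5 | 206 5-13 | 205 13-17 | 204 17-20 | 202 20-22 | 201 22-24 |
Completion: 200=4  201=24  202=22  203=5  204=20  205=17  206=13
Turnaround(202) = completion − arrival = 22 − 0 = 22

22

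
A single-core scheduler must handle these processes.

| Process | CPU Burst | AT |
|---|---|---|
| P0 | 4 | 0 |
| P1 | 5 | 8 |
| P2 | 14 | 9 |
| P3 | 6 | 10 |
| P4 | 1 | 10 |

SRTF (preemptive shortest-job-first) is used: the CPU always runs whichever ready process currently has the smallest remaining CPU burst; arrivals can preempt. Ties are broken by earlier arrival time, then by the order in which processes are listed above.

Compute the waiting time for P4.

0

Timeline: | P0 0-4 | idle 4-8 | P1 8-10 | P4 10-11 | P1 11-14 | P3 14-20 | P2 20-34 |
Completion: P0=4  P1=14  P2=34  P3=20  P4=11
Turnaround (C−A): P0=4  P1=6  P2=25  P3=10  P4=1
Waiting(P4) = turnaround − burst = 1 − 1 = 0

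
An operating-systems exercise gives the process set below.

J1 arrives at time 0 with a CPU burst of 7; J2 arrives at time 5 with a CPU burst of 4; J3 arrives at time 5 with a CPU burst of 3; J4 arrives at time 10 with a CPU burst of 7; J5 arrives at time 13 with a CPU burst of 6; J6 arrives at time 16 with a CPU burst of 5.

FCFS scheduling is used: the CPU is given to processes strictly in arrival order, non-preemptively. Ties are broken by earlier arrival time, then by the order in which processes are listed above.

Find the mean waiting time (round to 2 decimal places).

Gantt: | J1 0-7 | J2 7-11 | J3 11-14 | J4 14-21 | J5 21-27 | J6 27-32 |
Completion: J1=7  J2=11  J3=14  J4=21  J5=27  J6=32
Waiting times: J1=0, J2=2, J3=6, J4=4, J5=8, J6=11
Average waiting = (0+2+6+4+8+11) / 6 = 31/6 = 5.17

5.17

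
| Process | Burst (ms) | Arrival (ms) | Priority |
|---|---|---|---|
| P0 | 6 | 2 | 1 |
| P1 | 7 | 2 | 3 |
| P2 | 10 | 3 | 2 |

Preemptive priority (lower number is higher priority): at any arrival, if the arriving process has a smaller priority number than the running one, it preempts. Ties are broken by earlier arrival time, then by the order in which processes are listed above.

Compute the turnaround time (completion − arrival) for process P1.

Timeline: | idle 0-2 | P0 2-8 | P2 8-18 | P1 18-25 |
Completion: P0=8  P1=25  P2=18
Turnaround (C−A): P0=6  P1=23  P2=15
Turnaround(P1) = completion − arrival = 25 − 2 = 23

23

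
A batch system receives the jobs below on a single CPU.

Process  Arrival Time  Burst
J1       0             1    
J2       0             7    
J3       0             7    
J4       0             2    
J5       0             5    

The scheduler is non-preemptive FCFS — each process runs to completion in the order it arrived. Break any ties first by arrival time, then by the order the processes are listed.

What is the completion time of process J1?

1

Schedule: | J1 0-1 | J2 1-8 | J3 8-15 | J4 15-17 | J5 17-22 |
Completion: J1=1  J2=8  J3=15  J4=17  J5=22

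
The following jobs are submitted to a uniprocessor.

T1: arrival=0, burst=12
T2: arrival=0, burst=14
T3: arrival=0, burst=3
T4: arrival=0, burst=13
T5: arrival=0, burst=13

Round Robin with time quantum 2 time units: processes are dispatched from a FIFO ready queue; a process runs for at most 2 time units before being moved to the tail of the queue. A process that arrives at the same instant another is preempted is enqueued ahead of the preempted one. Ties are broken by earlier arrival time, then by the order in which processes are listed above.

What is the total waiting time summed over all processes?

167

Timeline: | T1 0-2 | T2 2-4 | T3 4-6 | T4 6-8 | T5 8-10 | T1 10-12 | T2 12-14 | T3 14-15 | T4 15-17 | T5 17-19 | T1 19-21 | T2 21-23 | T4 23-25 | T5 25-27 | T1 27-29 | T2 29-31 | T4 31-33 | T5 33-35 | T1 35-37 | T2 37-39 | T4 39-41 | T5 41-43 | T1 43-45 | T2 45-47 | T4 47-49 | T5 49-51 | T2 51-53 | T4 53-54 | T5 54-55 |
Completion: T1=45  T2=53  T3=15  T4=54  T5=55
Waiting = turnaround − burst: T1=33, T2=39, T3=12, T4=41, T5=42
Total waiting = 33 + 39 + 12 + 41 + 42 = 167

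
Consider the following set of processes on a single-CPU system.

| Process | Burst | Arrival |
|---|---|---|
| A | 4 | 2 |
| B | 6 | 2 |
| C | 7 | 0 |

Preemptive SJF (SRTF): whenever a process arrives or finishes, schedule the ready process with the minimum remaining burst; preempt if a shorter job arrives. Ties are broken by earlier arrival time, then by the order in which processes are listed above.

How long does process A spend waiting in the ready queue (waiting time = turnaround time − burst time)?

Gantt: | C 0-2 | A 2-6 | C 6-11 | B 11-17 |
Completion: A=6  B=17  C=11
Waiting(A) = turnaround − burst = 4 − 4 = 0

0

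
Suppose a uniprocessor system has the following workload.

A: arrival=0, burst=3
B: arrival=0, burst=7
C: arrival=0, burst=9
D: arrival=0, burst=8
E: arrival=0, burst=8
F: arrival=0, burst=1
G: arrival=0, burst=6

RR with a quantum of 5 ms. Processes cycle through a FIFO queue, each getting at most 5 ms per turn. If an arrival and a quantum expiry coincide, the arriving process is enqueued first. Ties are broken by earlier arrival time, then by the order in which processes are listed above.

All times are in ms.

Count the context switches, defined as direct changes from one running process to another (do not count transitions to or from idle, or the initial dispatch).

11

Gantt: | A 0-3 | B 3-8 | C 8-13 | D 13-18 | E 18-23 | F 23-24 | G 24-29 | B 29-31 | C 31-35 | D 35-38 | E 38-41 | G 41-42 |
Completion: A=3  B=31  C=35  D=38  E=41  F=24  G=42
Turnaround (C−A): A=3  B=31  C=35  D=38  E=41  F=24  G=42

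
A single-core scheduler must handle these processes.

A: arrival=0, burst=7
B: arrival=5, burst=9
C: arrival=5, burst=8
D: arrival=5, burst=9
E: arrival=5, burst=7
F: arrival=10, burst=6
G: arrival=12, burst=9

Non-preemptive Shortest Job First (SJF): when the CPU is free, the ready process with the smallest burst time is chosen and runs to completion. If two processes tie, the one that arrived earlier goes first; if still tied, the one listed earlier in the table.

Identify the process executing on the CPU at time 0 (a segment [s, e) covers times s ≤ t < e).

Timeline: | A 0-7 | E 7-14 | F 14-20 | C 20-28 | B 28-37 | D 37-46 | G 46-55 |
Completion: A=7  B=37  C=28  D=46  E=14  F=20  G=55

A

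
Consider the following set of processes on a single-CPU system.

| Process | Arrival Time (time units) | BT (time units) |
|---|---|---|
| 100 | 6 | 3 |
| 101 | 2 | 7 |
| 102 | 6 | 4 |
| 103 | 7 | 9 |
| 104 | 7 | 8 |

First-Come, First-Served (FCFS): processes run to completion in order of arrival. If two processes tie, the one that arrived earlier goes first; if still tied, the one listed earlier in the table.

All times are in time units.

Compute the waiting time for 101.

0

Schedule: | idle 0-2 | 101 2-9 | 100 9-12 | 102 12-16 | 103 16-25 | 104 25-33 |
Completion: 100=12  101=9  102=16  103=25  104=33
Turnaround (C−A): 100=6  101=7  102=10  103=18  104=26
Waiting(101) = turnaround − burst = 7 − 7 = 0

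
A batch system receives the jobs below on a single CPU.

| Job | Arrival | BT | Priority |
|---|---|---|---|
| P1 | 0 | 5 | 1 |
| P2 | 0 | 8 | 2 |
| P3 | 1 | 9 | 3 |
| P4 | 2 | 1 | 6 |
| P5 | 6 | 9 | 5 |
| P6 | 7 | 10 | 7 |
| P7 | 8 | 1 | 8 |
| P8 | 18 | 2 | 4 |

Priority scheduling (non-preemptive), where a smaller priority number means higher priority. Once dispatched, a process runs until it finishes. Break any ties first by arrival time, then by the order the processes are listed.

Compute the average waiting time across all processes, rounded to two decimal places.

16.63

Timeline: | P1 0-5 | P2 5-13 | P3 13-22 | P8 22-24 | P5 24-33 | P4 33-34 | P6 34-44 | P7 44-45 |
Completion: P1=5  P2=13  P3=22  P4=34  P5=33  P6=44  P7=45  P8=24
Turnaround (C−A): P1=5  P2=13  P3=21  P4=32  P5=27  P6=37  P7=37  P8=6
Waiting times: P1=0, P2=5, P3=12, P4=31, P5=18, P6=27, P7=36, P8=4
Average waiting = (0+5+12+31+18+27+36+4) / 8 = 133/8 = 16.63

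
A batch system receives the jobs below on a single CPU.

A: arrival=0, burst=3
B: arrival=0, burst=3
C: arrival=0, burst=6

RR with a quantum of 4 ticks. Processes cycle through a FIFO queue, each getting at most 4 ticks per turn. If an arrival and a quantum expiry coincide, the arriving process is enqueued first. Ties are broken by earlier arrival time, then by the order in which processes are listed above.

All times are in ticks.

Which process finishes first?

Timeline: | A 0-3 | B 3-6 | C 6-12 |
Completion: A=3  B=6  C=12
Turnaround (C−A): A=3  B=6  C=12
Finish order: A → B → C

A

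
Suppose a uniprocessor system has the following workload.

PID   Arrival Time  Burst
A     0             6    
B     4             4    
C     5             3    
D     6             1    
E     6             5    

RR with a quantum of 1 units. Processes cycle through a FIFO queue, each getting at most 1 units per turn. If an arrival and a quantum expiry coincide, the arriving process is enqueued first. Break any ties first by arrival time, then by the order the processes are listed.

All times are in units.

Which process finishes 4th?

Timeline: | A 0-4 | B 4-5 | A 5-6 | C 6-7 | B 7-8 | D 8-9 | E 9-10 | A 10-11 | C 11-12 | B 12-13 | E 13-14 | C 14-15 | B 15-16 | E 16-19 |
Completion: A=11  B=16  C=15  D=9  E=19
Turnaround (C−A): A=11  B=12  C=10  D=3  E=13
Finish order: D → A → C → B → E

B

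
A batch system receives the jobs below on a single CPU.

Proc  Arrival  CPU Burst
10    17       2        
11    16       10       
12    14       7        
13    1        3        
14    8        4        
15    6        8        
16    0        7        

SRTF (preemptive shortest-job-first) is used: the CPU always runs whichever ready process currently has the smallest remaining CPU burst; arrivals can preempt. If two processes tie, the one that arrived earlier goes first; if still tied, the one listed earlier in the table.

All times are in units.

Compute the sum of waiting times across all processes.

39

Timeline: | 16 0-1 | 13 1-4 | 16 4-10 | 14 10-14 | 12 14-17 | 10 17-19 | 12 19-23 | 15 23-31 | 11 31-41 |
Completion: 10=19  11=41  12=23  13=4  14=14  15=31  16=10
Turnaround (C−A): 10=2  11=25  12=9  13=3  14=6  15=25  16=10
Waiting = turnaround − burst: 10=0, 11=15, 12=2, 13=0, 14=2, 15=17, 16=3
Total waiting = 0 + 15 + 2 + 0 + 2 + 17 + 3 = 39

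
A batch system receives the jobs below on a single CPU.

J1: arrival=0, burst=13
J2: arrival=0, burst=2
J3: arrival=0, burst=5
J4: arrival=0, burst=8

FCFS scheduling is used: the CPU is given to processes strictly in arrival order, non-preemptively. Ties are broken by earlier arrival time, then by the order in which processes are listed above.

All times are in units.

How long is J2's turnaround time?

Timeline: | J1 0-13 | J2 13-15 | J3 15-20 | J4 20-28 |
Completion: J1=13  J2=15  J3=20  J4=28
Turnaround (C−A): J1=13  J2=15  J3=20  J4=28
Turnaround(J2) = completion − arrival = 15 − 0 = 15

15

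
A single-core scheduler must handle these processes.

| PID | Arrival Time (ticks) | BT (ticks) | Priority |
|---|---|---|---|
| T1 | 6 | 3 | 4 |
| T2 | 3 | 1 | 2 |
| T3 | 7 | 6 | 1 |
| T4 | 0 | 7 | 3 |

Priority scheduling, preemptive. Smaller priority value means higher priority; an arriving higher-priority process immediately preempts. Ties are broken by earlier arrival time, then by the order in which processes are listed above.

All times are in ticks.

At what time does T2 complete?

Timeline: | T4 0-3 | T2 3-4 | T4 4-7 | T3 7-13 | T4 13-14 | T1 14-17 |
Completion: T1=17  T2=4  T3=13  T4=14
Turnaround (C−A): T1=11  T2=1  T3=6  T4=14

4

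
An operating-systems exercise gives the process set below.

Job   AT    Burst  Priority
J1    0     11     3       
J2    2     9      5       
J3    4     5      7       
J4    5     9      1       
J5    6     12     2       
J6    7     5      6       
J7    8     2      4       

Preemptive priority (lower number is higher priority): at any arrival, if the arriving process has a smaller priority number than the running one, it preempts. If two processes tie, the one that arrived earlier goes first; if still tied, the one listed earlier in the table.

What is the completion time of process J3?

Schedule: | J1 0-5 | J4 5-14 | J5 14-26 | J1 26-32 | J7 32-34 | J2 34-43 | J6 43-48 | J3 48-53 |
Completion: J1=32  J2=43  J3=53  J4=14  J5=26  J6=48  J7=34

53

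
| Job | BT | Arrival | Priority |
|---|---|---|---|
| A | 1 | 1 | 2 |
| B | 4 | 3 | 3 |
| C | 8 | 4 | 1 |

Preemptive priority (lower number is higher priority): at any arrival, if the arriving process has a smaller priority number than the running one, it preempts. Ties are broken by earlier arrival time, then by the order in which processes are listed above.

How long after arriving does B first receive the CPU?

0

Schedule: | idle 0-1 | A 1-2 | idle 2-3 | B 3-4 | C 4-12 | B 12-15 |
Completion: A=2  B=15  C=12
Turnaround (C−A): A=1  B=12  C=8
Response(B) = first start − arrival = 3 − 3 = 0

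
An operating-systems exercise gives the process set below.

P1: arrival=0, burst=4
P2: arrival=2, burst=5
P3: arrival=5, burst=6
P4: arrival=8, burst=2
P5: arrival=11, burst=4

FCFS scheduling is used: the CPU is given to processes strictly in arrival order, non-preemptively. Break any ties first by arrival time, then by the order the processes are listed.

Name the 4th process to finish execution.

P4

Timeline: | P1 0-4 | P2 4-9 | P3 9-15 | P4 15-17 | P5 17-21 |
Completion: P1=4  P2=9  P3=15  P4=17  P5=21
Turnaround (C−A): P1=4  P2=7  P3=10  P4=9  P5=10
Finish order: P1 → P2 → P3 → P4 → P5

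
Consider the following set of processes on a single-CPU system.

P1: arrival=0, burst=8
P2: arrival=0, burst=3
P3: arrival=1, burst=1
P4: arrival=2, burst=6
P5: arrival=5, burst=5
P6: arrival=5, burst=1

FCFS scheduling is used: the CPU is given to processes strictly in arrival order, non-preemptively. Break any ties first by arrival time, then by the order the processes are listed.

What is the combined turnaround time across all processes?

Gantt: | P1 0-8 | P2 8-11 | P3 11-12 | P4 12-18 | P5 18-23 | P6 23-24 |
Completion: P1=8  P2=11  P3=12  P4=18  P5=23  P6=24
Turnaround (C−A): P1=8  P2=11  P3=11  P4=16  P5=18  P6=19
Turnaround = completion − arrival: P1=8, P2=11, P3=11, P4=16, P5=18, P6=19
Total turnaround = 8 + 11 + 11 + 16 + 18 + 19 = 83

83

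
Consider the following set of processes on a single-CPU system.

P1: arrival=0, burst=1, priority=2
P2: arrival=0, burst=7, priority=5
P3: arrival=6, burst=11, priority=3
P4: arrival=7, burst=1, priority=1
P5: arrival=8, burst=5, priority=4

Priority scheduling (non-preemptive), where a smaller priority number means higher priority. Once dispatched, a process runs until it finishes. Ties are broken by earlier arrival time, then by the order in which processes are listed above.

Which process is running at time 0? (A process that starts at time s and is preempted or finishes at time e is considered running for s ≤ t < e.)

P1

Schedule: | P1 0-1 | P2 1-8 | P4 8-9 | P3 9-20 | P5 20-25 |
Completion: P1=1  P2=8  P3=20  P4=9  P5=25
Turnaround (C−A): P1=1  P2=8  P3=14  P4=2  P5=17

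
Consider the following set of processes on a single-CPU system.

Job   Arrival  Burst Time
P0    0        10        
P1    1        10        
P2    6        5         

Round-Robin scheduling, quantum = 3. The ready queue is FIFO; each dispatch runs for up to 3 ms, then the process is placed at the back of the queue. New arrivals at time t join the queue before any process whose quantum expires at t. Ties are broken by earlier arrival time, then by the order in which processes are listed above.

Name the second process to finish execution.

P0

Schedule: | P0 0-3 | P1 3-6 | P0 6-9 | P2 9-12 | P1 12-15 | P0 15-18 | P2 18-20 | P1 20-23 | P0 23-24 | P1 24-25 |
Completion: P0=24  P1=25  P2=20
Turnaround (C−A): P0=24  P1=24  P2=14
Finish order: P2 → P0 → P1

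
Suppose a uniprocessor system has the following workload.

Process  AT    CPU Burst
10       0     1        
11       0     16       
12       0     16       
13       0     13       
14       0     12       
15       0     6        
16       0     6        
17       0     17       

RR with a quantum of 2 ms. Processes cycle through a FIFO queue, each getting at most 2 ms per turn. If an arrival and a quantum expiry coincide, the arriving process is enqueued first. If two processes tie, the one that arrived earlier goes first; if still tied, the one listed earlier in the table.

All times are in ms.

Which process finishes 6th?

Gantt: | 10 0-1 | 11 1-3 | 12 3-5 | 13 5-7 | 14 7-9 | 15 9-11 | 16 11-13 | 17 13-15 | 11 15-17 | 12 17-19 | 13 19-21 | 14 21-23 | 15 23-25 | 16 25-27 | 17 27-29 | 11 29-31 | 12 31-33 | 13 33-35 | 14 35-37 | 15 37-39 | 16 39-41 | 17 41-43 | 11 43-45 | 12 45-47 | 13 47-49 | 14 49-51 | 17 51-53 | 11 53-55 | 12 55-57 | 13 57-59 | 14 59-61 | 17 61-63 | 11 63-65 | 12 65-67 | 13 67-69 | 14 69-71 | 17 71-73 | 11 73-75 | 12 75-77 | 13 77-78 | 17 78-80 | 11 80-82 | 12 82-84 | 17 84-87 |
Completion: 10=1  11=82  12=84  13=78  14=71  15=39  16=41  17=87
Finish order: 10 → 15 → 16 → 14 → 13 → 11 → 12 → 17

11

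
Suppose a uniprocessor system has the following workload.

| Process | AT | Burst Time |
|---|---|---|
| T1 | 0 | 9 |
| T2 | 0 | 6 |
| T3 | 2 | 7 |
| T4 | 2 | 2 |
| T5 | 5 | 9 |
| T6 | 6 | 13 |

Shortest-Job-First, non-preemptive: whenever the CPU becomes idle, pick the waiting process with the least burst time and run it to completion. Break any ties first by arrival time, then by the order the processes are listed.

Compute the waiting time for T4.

Timeline: | T2 0-6 | T4 6-8 | T3 8-15 | T1 15-24 | T5 24-33 | T6 33-46 |
Completion: T1=24  T2=6  T3=15  T4=8  T5=33  T6=46
Turnaround (C−A): T1=24  T2=6  T3=13  T4=6  T5=28  T6=40
Waiting(T4) = turnaround − burst = 6 − 2 = 4

4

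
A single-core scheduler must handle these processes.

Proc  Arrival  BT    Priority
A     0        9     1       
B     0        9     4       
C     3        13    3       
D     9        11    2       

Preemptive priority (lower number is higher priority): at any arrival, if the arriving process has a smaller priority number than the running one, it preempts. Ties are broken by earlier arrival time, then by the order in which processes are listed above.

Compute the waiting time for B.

Schedule: | A 0-9 | D 9-20 | C 20-33 | B 33-42 |
Completion: A=9  B=42  C=33  D=20
Waiting(B) = turnaround − burst = 42 − 9 = 33

33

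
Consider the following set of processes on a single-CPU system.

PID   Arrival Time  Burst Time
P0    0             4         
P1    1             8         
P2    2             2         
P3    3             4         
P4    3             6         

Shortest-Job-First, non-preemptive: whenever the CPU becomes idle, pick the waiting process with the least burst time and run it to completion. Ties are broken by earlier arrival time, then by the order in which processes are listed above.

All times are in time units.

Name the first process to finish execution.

Schedule: | P0 0-4 | P2 4-6 | P3 6-10 | P4 10-16 | P1 16-24 |
Completion: P0=4  P1=24  P2=6  P3=10  P4=16
Finish order: P0 → P2 → P3 → P4 → P1

P0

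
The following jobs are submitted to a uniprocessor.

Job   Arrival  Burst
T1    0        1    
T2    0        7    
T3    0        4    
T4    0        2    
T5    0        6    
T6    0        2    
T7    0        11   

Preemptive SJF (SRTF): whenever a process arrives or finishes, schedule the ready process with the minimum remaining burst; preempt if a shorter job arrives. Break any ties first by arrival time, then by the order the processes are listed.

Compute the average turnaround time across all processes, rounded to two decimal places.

Gantt: | T1 0-1 | T4 1-3 | T6 3-5 | T3 5-9 | T5 9-15 | T2 15-22 | T7 22-33 |
Completion: T1=1  T2=22  T3=9  T4=3  T5=15  T6=5  T7=33
Turnaround (C−A): T1=1  T2=22  T3=9  T4=3  T5=15  T6=5  T7=33
Turnaround times: T1=1, T2=22, T3=9, T4=3, T5=15, T6=5, T7=33
Average turnaround = (1+22+9+3+15+5+33) / 7 = 88/7 = 12.57

12.57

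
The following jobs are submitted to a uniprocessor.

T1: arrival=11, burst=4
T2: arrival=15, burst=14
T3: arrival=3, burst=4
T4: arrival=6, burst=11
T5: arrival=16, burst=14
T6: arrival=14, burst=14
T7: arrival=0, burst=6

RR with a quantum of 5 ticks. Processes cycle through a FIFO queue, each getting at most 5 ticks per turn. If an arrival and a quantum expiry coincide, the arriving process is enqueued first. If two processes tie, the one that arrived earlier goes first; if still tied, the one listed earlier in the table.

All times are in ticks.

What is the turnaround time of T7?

10

Gantt: | T7 0-5 | T3 5-9 | T7 9-10 | T4 10-15 | T1 15-19 | T6 19-24 | T2 24-29 | T4 29-34 | T5 34-39 | T6 39-44 | T2 44-49 | T4 49-50 | T5 50-55 | T6 55-59 | T2 59-63 | T5 63-67 |
Completion: T1=19  T2=63  T3=9  T4=50  T5=67  T6=59  T7=10
Turnaround (C−A): T1=8  T2=48  T3=6  T4=44  T5=51  T6=45  T7=10
Turnaround(T7) = completion − arrival = 10 − 0 = 10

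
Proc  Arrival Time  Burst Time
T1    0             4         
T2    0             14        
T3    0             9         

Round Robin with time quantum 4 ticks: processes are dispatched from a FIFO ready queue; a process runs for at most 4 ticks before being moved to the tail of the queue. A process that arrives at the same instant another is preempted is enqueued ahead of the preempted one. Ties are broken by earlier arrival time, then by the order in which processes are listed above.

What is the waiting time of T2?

Schedule: | T1 0-4 | T2 4-8 | T3 8-12 | T2 12-16 | T3 16-20 | T2 20-24 | T3 24-25 | T2 25-27 |
Completion: T1=4  T2=27  T3=25
Turnaround (C−A): T1=4  T2=27  T3=25
Waiting(T2) = turnaround − burst = 27 − 14 = 13

13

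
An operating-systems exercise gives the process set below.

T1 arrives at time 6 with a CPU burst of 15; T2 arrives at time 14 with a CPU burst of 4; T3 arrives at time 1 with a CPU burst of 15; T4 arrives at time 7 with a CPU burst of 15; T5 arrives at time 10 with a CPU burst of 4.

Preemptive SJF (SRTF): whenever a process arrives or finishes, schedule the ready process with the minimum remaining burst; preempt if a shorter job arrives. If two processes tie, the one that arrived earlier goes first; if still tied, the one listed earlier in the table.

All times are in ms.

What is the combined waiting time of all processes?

Schedule: | idle 0-1 | T3 1-10 | T5 10-14 | T2 14-18 | T3 18-24 | T1 24-39 | T4 39-54 |
Completion: T1=39  T2=18  T3=24  T4=54  T5=14
Waiting = turnaround − burst: T1=18, T2=0, T3=8, T4=32, T5=0
Total waiting = 18 + 0 + 8 + 32 + 0 = 58

58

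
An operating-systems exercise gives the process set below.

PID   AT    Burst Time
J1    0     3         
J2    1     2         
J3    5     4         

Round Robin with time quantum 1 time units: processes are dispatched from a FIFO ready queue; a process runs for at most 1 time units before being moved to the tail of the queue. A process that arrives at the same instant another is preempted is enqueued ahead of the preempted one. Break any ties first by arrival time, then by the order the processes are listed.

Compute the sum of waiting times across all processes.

3

Timeline: | J1 0-1 | J2 1-2 | J1 2-3 | J2 3-4 | J1 4-5 | J3 5-9 |
Completion: J1=5  J2=4  J3=9
Waiting = turnaround − burst: J1=2, J2=1, J3=0
Total waiting = 2 + 1 + 0 = 3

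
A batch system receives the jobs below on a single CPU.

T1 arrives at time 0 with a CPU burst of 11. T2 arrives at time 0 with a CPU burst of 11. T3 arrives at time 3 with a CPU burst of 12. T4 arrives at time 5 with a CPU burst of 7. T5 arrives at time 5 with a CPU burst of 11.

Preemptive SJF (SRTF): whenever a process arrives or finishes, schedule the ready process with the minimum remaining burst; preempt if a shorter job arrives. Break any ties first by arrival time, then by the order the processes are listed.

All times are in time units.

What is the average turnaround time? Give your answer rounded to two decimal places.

27.40

Timeline: | T1 0-11 | T4 11-18 | T2 18-29 | T5 29-40 | T3 40-52 |
Completion: T1=11  T2=29  T3=52  T4=18  T5=40
Turnaround (C−A): T1=11  T2=29  T3=49  T4=13  T5=35
Turnaround times: T1=11, T2=29, T3=49, T4=13, T5=35
Average turnaround = (11+29+49+13+35) / 5 = 137/5 = 27.40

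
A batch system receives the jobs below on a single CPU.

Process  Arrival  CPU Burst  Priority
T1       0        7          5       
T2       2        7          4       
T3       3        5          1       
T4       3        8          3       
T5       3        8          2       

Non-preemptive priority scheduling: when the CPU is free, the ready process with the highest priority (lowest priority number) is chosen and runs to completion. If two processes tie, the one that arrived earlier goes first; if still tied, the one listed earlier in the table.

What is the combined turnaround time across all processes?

Gantt: | T1 0-7 | T3 7-12 | T5 12-20 | T4 20-28 | T2 28-35 |
Completion: T1=7  T2=35  T3=12  T4=28  T5=20
Turnaround = completion − arrival: T1=7, T2=33, T3=9, T4=25, T5=17
Total turnaround = 7 + 33 + 9 + 25 + 17 = 91

91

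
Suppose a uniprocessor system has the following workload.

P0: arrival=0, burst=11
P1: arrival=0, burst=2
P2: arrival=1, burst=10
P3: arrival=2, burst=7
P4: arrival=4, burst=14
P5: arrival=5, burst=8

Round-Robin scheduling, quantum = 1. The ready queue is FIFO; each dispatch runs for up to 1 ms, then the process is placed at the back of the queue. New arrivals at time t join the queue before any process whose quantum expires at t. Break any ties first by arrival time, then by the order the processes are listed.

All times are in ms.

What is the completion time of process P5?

44

Timeline: | P0 0-1 | P1 1-2 | P2 2-3 | P0 3-4 | P3 4-5 | P1 5-6 | P2 6-7 | P4 7-8 | P0 8-9 | P5 9-10 | P3 10-11 | P2 11-12 | P4 12-13 | P0 13-14 | P5 14-15 | P3 15-16 | P2 16-17 | P4 17-18 | P0 18-19 | P5 19-20 | P3 20-21 | P2 21-22 | P4 22-23 | P0 23-24 | P5 24-25 | P3 25-26 | P2 26-27 | P4 27-28 | P0 28-29 | P5 29-30 | P3 30-31 | P2 31-32 | P4 32-33 | P0 33-34 | P5 34-35 | P3 35-36 | P2 36-37 | P4 37-38 | P0 38-39 | P5 39-40 | P2 40-41 | P4 41-42 | P0 42-43 | P5 43-44 | P2 44-45 | P4 45-46 | P0 46-47 | P4 47-52 |
Completion: P0=47  P1=6  P2=45  P3=36  P4=52  P5=44
Turnaround (C−A): P0=47  P1=6  P2=44  P3=34  P4=48  P5=39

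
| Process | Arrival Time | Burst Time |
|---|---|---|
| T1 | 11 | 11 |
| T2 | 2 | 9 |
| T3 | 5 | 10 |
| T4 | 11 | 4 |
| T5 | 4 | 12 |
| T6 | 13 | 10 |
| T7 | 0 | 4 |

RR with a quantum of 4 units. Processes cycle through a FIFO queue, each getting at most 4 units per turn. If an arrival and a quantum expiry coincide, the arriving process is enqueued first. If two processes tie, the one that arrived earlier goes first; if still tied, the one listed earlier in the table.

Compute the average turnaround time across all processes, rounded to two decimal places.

Timeline: | T7 0-4 | T2 4-8 | T5 8-12 | T3 12-16 | T2 16-20 | T1 20-24 | T4 24-28 | T5 28-32 | T6 32-36 | T3 36-40 | T2 40-41 | T1 41-45 | T5 45-49 | T6 49-53 | T3 53-55 | T1 55-58 | T6 58-60 |
Completion: T1=58  T2=41  T3=55  T4=28  T5=49  T6=60  T7=4
Turnaround times: T1=47, T2=39, T3=50, T4=17, T5=45, T6=47, T7=4
Average turnaround = (47+39+50+17+45+47+4) / 7 = 249/7 = 35.57

35.57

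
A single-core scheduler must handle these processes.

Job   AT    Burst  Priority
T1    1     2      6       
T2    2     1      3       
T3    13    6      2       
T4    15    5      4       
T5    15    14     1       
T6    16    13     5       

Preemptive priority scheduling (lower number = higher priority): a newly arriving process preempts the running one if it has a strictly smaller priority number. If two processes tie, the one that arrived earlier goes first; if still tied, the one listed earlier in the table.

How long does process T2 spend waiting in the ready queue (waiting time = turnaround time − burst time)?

Schedule: | idle 0-1 | T1 1-2 | T2 2-3 | T1 3-4 | idle 4-13 | T3 13-15 | T5 15-29 | T3 29-33 | T4 33-38 | T6 38-51 |
Completion: T1=4  T2=3  T3=33  T4=38  T5=29  T6=51
Turnaround (C−A): T1=3  T2=1  T3=20  T4=23  T5=14  T6=35
Waiting(T2) = turnaround − burst = 1 − 1 = 0

0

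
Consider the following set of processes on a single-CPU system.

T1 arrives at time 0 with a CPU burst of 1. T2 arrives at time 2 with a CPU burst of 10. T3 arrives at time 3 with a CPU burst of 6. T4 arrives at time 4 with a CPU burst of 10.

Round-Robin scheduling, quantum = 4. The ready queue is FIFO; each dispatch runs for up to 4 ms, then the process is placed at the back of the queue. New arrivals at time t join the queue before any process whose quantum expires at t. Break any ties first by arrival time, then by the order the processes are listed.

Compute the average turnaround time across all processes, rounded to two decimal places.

Timeline: | T1 0-1 | idle 1-2 | T2 2-6 | T3 6-10 | T4 10-14 | T2 14-18 | T3 18-20 | T4 20-24 | T2 24-26 | T4 26-28 |
Completion: T1=1  T2=26  T3=20  T4=28
Turnaround (C−A): T1=1  T2=24  T3=17  T4=24
Turnaround times: T1=1, T2=24, T3=17, T4=24
Average turnaround = (1+24+17+24) / 4 = 66/4 = 16.50

16.50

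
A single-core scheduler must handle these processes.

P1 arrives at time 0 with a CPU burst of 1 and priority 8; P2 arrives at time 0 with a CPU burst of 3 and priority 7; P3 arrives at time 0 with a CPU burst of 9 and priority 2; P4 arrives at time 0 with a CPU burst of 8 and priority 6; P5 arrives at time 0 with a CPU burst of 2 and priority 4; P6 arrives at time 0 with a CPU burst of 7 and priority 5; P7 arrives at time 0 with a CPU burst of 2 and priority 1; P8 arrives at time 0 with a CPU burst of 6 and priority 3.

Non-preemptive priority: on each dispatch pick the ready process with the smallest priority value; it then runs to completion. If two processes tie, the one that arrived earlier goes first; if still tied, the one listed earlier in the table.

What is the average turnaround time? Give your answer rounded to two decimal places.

23.00

Gantt: | P7 0-2 | P3 2-11 | P8 11-17 | P5 17-19 | P6 19-26 | P4 26-34 | P2 34-37 | P1 37-38 |
Completion: P1=38  P2=37  P3=11  P4=34  P5=19  P6=26  P7=2  P8=17
Turnaround (C−A): P1=38  P2=37  P3=11  P4=34  P5=19  P6=26  P7=2  P8=17
Turnaround times: P1=38, P2=37, P3=11, P4=34, P5=19, P6=26, P7=2, P8=17
Average turnaround = (38+37+11+34+19+26+2+17) / 8 = 184/8 = 23.00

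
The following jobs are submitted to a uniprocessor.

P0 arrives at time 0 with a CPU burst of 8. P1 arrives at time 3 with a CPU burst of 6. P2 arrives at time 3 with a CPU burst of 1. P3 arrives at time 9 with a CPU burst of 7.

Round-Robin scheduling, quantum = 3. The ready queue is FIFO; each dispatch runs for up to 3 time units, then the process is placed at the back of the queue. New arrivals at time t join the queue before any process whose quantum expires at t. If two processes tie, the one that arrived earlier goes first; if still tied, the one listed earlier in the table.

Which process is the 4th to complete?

Schedule: | P0 0-3 | P1 3-6 | P2 6-7 | P0 7-10 | P1 10-13 | P3 13-16 | P0 16-18 | P3 18-22 |
Completion: P0=18  P1=13  P2=7  P3=22
Finish order: P2 → P1 → P0 → P3

P3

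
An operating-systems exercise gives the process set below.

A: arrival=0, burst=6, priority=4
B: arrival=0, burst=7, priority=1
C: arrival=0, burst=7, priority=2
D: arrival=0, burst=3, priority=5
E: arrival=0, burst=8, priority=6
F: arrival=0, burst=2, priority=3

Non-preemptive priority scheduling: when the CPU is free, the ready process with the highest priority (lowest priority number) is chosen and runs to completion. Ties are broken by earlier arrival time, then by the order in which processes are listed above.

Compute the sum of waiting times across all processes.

Schedule: | B 0-7 | C 7-14 | F 14-16 | A 16-22 | D 22-25 | E 25-33 |
Completion: A=22  B=7  C=14  D=25  E=33  F=16
Waiting = turnaround − burst: A=16, B=0, C=7, D=22, E=25, F=14
Total waiting = 16 + 0 + 7 + 22 + 25 + 14 = 84

84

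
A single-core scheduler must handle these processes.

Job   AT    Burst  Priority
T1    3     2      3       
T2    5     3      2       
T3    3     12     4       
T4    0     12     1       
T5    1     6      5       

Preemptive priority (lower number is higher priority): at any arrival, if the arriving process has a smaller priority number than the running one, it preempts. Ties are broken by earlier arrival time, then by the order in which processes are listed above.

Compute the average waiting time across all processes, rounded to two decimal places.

12.20

Gantt: | T4 0-12 | T2 12-15 | T1 15-17 | T3 17-29 | T5 29-35 |
Completion: T1=17  T2=15  T3=29  T4=12  T5=35
Turnaround (C−A): T1=14  T2=10  T3=26  T4=12  T5=34
Waiting times: T1=12, T2=7, T3=14, T4=0, T5=28
Average waiting = (12+7+14+0+28) / 5 = 61/5 = 12.20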